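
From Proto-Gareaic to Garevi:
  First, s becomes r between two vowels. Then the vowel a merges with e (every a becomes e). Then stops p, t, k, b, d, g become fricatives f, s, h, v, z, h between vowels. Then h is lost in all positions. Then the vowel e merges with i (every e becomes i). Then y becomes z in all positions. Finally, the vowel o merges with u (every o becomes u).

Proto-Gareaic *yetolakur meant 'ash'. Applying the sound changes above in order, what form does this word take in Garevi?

Garevi: *yetolakur
  yetolakur (rule 1 does not apply)
  yetolakur → yetolekur   [vowel merger]
  yetolekur → yesolehur   [intervocalic lenition]
  yesolehur → yesoleur   [h-loss]
  yesoleur → yisoliur   [vowel merger]
  yisoliur → zisoliur   [unconditioned shift]
  zisoliur → zisuliur   [vowel merger]
  giving Garevi zisuliur.

zisuliur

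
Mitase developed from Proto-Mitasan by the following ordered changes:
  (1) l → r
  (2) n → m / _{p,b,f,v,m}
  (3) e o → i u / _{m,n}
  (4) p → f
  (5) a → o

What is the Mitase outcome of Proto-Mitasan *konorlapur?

Mitase: *konorlapur > konorrapur > kunorrapur > kunorrafur > kunorrofur  (by unconditioned shift, pre-nasal raising, unconditioned shift, vowel merger)

kunorrofur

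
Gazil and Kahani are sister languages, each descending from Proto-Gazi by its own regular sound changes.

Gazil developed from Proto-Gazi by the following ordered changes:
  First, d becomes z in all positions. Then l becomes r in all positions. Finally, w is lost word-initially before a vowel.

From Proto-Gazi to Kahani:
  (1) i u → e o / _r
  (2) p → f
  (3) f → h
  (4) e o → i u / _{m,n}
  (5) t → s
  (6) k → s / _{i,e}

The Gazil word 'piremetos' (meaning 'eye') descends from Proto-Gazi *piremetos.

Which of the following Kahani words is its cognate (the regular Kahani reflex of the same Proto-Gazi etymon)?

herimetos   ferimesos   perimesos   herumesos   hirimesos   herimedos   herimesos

herimesos

Kahani: *piremetos > peremetos > feremetos > heremetos > herimetos > herimesos  (by pre-rhotic lowering, unconditioned shift, unconditioned shift, pre-nasal raising, unconditioned shift)
The other candidates each miss or misapply at least one Kahani change.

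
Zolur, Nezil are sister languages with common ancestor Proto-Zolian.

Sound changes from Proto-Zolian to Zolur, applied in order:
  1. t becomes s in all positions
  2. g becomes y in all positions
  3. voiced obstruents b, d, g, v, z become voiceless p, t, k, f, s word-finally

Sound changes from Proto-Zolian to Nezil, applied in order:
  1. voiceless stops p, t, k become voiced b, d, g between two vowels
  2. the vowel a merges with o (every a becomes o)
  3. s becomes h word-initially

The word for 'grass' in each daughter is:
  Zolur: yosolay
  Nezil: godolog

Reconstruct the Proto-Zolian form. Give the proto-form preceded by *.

Position 7: Zolur has y, Nezil has g. Taking the neighbouring segments as reconstructed: Zolur y could go back to *g or *y; Nezil g can only go back to *g — the one source consistent with every daughter is *g.
Position 1: Zolur has y, Nezil has g. Taking the neighbouring segments as reconstructed: Zolur y could go back to *g or *y; Nezil g can only go back to *g — the one source consistent with every daughter is *g.
This points to *gotolag. Verify forward in each daughter:
Zolur: *gotolag
  gotolag → gosolag   [unconditioned shift]
  gosolag → yosolay   [unconditioned shift]
  yosolay (rule 3 does not apply)
  giving Zolur yosolay.
Nezil: *gotolag > godolag > godolog  (by intervocalic voicing, vowel merger)
No other proto-form is consistent with every reflex, so the reconstruction is *gotolag.

*gotolag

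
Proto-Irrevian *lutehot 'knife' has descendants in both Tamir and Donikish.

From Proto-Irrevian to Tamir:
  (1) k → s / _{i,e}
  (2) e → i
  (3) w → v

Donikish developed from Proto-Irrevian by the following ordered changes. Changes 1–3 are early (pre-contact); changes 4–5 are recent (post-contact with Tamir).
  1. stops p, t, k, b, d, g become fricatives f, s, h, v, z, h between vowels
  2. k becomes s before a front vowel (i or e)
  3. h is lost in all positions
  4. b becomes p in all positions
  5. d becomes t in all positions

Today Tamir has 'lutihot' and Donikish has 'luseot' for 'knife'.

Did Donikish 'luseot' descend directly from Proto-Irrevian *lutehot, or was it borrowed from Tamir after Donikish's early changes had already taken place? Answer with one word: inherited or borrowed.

If inherited, *lutehot would pass through all of Donikish's changes:
Donikish: *lutehot > lusehot > luseot  (by intervocalic lenition, h-loss)
If borrowed from Tamir 'lutihot' after the early changes, it would undergo only the recent ones:
  rule 4 (unconditioned shift): no change (lutihot)
  rule 5 (unconditioned shift): no change (lutihot)
  ⇒ as a loan: lutihot
Donikish 'luseot' matches the inherited outcome exactly, so it is an inherited cognate, not a loan.

inherited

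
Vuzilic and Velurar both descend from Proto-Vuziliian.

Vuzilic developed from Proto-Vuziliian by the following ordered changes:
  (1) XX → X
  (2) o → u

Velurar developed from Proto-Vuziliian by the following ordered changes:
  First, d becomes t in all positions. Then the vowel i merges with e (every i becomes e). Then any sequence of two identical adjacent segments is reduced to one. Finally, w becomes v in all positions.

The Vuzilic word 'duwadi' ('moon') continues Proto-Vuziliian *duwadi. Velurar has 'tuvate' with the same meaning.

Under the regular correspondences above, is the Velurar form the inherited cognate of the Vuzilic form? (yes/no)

Derive the expected Velurar reflex of *duwadi:
Velurar: *duwadi > tuwati > tuwate > tuvate  (by unconditioned shift, vowel merger, unconditioned shift)
Velurar 'tuvate' matches the regular reflex exactly, so the pair is cognate.

yes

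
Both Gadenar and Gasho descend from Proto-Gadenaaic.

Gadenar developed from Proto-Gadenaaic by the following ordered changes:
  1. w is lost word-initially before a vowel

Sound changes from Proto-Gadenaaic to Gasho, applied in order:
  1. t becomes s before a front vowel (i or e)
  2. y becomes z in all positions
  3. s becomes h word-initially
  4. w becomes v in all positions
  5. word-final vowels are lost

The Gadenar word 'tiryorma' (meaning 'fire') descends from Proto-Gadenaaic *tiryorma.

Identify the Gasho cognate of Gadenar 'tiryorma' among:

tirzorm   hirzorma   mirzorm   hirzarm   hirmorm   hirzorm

Gasho: *tiryorma > siryorma > sirzorma > hirzorma > hirzorm  (by palatalisation, unconditioned shift, debuccalisation, apocope)
The other candidates each miss or misapply at least one Gasho change.

hirzorm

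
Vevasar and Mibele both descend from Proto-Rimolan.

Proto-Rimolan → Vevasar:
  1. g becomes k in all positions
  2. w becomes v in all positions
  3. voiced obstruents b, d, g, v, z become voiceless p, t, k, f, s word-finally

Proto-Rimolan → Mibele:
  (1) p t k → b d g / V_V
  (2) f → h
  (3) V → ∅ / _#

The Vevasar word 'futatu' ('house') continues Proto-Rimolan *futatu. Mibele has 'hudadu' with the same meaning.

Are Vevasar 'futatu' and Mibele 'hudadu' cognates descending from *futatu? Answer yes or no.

Derive the expected Mibele reflex of *futatu:
Mibele: *futatu > fudadu > hudadu > hudad  (by intervocalic voicing, unconditioned shift, apocope)
The regular Mibele reflex would be 'hudad', but the attested form is 'hudadu'. The correspondence is irregular, so they are not cognates (the Mibele form has a different source).

no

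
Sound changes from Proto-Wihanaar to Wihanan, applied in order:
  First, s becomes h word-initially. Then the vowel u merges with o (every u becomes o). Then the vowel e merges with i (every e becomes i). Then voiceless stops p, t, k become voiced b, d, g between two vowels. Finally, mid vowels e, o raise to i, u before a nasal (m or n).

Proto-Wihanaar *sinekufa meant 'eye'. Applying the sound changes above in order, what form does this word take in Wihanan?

Wihanan: *sinekufa
  sinekufa → hinekufa   [debuccalisation]
  hinekufa → hinekofa   [vowel merger]
  hinekofa → hinikofa   [vowel merger]
  hinikofa → hinigofa   [intervocalic voicing]
  hinigofa (rule 5 does not apply)
  giving Wihanan hinigofa.

hinigofa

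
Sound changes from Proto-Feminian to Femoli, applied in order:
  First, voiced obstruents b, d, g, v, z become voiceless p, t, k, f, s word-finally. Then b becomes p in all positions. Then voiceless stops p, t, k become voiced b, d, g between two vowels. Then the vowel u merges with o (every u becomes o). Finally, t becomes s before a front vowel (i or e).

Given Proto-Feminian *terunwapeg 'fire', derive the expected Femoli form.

Femoli: *terunwapeg
  terunwapeg → terunwapek   [final devoicing]
  terunwapek (rule 2 does not apply)
  terunwapek → terunwabek   [intervocalic voicing]
  terunwabek → teronwabek   [vowel merger]
  teronwabek → seronwabek   [palatalisation]
  giving Femoli seronwabek.

seronwabek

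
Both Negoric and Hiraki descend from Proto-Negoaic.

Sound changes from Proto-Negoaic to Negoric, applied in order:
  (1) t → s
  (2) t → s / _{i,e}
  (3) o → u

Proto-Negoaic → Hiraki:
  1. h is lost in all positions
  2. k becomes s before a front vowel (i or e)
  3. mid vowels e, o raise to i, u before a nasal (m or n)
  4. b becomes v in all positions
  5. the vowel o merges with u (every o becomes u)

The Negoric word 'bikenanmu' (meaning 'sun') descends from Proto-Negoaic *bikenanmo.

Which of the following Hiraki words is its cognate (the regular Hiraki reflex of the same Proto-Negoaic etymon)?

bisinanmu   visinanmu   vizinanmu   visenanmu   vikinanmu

visinanmu

Hiraki: *bikenanmo > bisenanmo > bisinanmo > visinanmo > visinanmu  (by palatalisation, pre-nasal raising, unconditioned shift, vowel merger)
The other candidates each miss or misapply at least one Hiraki change.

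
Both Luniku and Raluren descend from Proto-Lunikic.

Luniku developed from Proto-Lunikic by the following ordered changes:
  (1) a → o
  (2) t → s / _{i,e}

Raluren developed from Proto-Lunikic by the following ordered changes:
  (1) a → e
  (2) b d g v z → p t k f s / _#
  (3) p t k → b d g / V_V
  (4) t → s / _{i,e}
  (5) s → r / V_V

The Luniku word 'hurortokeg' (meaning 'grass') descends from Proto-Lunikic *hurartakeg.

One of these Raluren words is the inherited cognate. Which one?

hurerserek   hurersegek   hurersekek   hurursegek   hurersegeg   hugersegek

hurersegek

Raluren: start from *hurartakeg.
  rule 1 (vowel merger): hurartakeg → hurertekeg
  rule 2 (final devoicing): hurertekeg → hurertekek
  rule 3 (intervocalic voicing): hurertekek → hurertegek
  rule 4 (palatalisation): hurertegek → hurersegek
  rule 5: no change — hurersegek
  ⇒ Raluren hurersegek
Among the options, 'hurersegek' alone shows every Raluren change applied in order.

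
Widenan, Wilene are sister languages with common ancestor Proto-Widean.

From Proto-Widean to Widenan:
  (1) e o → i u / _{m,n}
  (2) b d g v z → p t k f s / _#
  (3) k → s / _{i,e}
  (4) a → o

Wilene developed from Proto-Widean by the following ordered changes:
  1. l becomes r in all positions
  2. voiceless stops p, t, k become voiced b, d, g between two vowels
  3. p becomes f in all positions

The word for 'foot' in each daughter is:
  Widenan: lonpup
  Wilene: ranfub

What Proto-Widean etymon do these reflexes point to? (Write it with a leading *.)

*lanpub

Position 6: Widenan has p, Wilene has b. Taking the neighbouring segments as reconstructed: Widenan p could go back to *p or *b; Wilene b can only go back to *b — the one source consistent with every daughter is *b.
Position 4: Widenan has p, Wilene has f. Taking the neighbouring segments as reconstructed: Widenan p can only go back to *p; Wilene f could go back to *p or *f — the one source consistent with every daughter is *p.
Position 1: Widenan has l, Wilene has r. Widenan preserves l here (none of its changes turn any other segment into l), so the proto-segment is *l.
Continuing position by position gives *lanpub; check it forward:
Widenan: *lanpub > lanpup > lonpup  (by final devoicing, vowel merger)
Wilene: start from *lanpub.
  rule 1 (unconditioned shift): lanpub → ranpub
  rule 2: no change — ranpub
  rule 3 (unconditioned shift): ranpub → ranfub
  ⇒ Wilene ranfub
*lanpub is the unique common source.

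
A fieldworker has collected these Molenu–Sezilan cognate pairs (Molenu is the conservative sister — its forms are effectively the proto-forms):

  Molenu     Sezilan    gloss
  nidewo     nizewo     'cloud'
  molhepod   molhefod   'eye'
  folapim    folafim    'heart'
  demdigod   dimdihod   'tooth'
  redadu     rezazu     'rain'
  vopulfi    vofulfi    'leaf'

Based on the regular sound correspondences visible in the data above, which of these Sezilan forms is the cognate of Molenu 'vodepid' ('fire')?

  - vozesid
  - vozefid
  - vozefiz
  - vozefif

vozefid

nidewo ~ nizewo — Molenu d corresponds to Sezilan z between vowels (before a front vowel).
folapim ~ folafim — Molenu p corresponds to Sezilan f between vowels (before a front vowel).
Applying these to Molenu 'vodepid':
  vodepid → vozepid   (d→z between vowels (before a front vowel))
  vozepid → vozefid   (p→f between vowels (before a front vowel))
So the Sezilan cognate is 'vozefid'.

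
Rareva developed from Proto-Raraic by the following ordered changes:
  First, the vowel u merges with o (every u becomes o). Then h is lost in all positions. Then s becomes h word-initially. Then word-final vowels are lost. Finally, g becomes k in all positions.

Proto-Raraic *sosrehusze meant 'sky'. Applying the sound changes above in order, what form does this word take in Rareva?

hosreosz

Rareva: start from *sosrehusze.
  rule 1 (vowel merger): sosrehusze → sosrehosze
  rule 2 (h-loss): sosrehosze → sosreosze
  rule 3 (debuccalisation): sosreosze → hosreosze
  rule 4 (apocope): hosreosze → hosreosz
  rule 5: no change — hosreosz
  ⇒ Rareva hosreosz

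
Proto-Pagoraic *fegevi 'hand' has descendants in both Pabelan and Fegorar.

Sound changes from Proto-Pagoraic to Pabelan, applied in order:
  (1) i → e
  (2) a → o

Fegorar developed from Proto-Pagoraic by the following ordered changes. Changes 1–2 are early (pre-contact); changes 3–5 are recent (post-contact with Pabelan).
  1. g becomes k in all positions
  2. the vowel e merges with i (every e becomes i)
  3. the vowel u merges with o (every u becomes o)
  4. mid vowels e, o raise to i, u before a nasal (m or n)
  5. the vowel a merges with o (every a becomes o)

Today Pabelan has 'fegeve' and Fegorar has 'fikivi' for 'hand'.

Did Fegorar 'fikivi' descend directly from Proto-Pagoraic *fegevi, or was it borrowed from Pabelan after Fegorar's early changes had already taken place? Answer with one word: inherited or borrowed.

If inherited, *fegevi would pass through all of Fegorar's changes:
Fegorar: *fegevi > fekevi > fikivi  (by unconditioned shift, vowel merger)
If borrowed from Pabelan 'fegeve' after the early changes, it would undergo only the recent ones:
  rule 3 (vowel merger): no change (fegeve)
  rule 4 (pre-nasal raising): no change (fegeve)
  rule 5 (vowel merger): no change (fegeve)
  ⇒ as a loan: fegeve
Fegorar 'fikivi' matches the inherited outcome exactly, so it is an inherited cognate, not a loan.

inherited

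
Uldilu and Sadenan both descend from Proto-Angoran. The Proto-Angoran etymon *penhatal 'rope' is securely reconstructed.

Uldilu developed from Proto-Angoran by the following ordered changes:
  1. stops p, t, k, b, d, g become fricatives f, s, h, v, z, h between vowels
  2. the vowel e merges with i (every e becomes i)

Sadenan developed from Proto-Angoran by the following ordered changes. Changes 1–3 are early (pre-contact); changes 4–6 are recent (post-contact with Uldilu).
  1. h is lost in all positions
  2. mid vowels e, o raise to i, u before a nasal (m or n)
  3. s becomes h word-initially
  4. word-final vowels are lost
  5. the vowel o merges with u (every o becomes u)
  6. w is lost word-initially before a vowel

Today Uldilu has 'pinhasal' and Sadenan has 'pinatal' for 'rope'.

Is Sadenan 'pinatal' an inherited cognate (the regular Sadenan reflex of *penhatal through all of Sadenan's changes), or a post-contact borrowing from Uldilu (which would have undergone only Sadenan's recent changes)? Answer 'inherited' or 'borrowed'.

inherited

If inherited, *penhatal would pass through all of Sadenan's changes:
Sadenan: *penhatal > penatal > pinatal  (by h-loss, pre-nasal raising)
If borrowed from Uldilu 'pinhasal' after the early changes, it would undergo only the recent ones:
  rule 4 (apocope): no change (pinhasal)
  rule 5 (vowel merger): no change (pinhasal)
  rule 6 (glide loss): no change (pinhasal)
  ⇒ as a loan: pinhasal
Sadenan 'pinatal' matches the inherited outcome exactly, so it is an inherited cognate, not a loan.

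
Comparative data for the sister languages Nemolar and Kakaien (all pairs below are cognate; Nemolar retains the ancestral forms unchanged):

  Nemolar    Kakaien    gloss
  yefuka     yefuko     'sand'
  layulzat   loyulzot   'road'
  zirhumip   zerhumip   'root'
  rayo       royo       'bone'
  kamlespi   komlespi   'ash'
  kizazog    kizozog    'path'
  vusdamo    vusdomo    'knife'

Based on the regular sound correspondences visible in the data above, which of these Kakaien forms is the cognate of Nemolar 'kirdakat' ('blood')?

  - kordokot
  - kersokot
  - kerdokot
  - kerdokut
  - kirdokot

kerdokot

zirhumip ~ zerhumip — Nemolar i corresponds to Kakaien e after a consonant, before r.
layulzat ~ loyulzot, rayo ~ royo — Nemolar a corresponds to Kakaien o after a consonant, before a consonant other than r, m, n, p, b, f, v.
Applying these to Nemolar 'kirdakat':
  kirdakat → kerdakat   (i→e after a consonant, before r)
  kerdakat → kerdokat   (a→o after a consonant, before a consonant other than r, m, n, p, b, f, v)
  kerdokat → kerdokot   (a→o after a consonant, before a consonant other than r, m, n, p, b, f, v)
So the Kakaien cognate is 'kerdokot'.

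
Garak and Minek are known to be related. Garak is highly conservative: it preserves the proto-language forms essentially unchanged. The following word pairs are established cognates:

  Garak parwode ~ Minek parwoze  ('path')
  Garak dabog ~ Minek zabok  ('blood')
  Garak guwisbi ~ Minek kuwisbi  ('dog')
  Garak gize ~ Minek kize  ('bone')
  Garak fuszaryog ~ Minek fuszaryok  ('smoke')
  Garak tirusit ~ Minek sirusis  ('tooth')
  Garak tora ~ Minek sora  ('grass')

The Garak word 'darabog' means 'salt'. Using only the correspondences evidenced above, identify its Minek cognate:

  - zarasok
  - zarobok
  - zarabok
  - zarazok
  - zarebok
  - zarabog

dabog ~ zabok — Garak d corresponds to Minek z word-initially before a back vowel.
dabog ~ zabok, fuszaryog ~ fuszaryok — Garak g corresponds to Minek k word-finally.
Applying these to Garak 'darabog':
  darabog → zarabog   (d→z word-initially before a back vowel)
  zarabog → zarabok   (g→k word-finally)
So the Minek cognate is 'zarabok'.

zarabok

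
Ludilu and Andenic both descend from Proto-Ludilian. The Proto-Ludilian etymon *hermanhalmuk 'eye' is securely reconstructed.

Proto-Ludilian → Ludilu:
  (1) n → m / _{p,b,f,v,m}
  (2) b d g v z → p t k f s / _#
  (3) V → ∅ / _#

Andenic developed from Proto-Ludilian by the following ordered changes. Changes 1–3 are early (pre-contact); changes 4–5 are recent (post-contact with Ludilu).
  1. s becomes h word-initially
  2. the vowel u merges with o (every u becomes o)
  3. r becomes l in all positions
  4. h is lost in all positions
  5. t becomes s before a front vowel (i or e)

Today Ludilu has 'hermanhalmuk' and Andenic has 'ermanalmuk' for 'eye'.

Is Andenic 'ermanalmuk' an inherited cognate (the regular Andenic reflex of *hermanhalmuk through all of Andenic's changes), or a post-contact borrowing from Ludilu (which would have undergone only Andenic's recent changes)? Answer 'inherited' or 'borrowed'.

If inherited, *hermanhalmuk would pass through all of Andenic's changes:
Andenic: start from *hermanhalmuk.
  rule 1: no change — hermanhalmuk
  rule 2 (vowel merger): hermanhalmuk → hermanhalmok
  rule 3 (unconditioned shift): hermanhalmok → helmanhalmok
  rule 4 (h-loss): helmanhalmok → elmanalmok
  rule 5: no change — elmanalmok
  ⇒ Andenic elmanalmok
If borrowed from Ludilu 'hermanhalmuk' after the early changes, it would undergo only the recent ones:
  rule 4 (h-loss): hermanhalmuk → ermanalmuk
  rule 5 (palatalisation): no change (ermanalmuk)
  ⇒ as a loan: ermanalmuk
Andenic 'ermanalmuk' matches the loan outcome 'ermanalmuk', not the inherited 'elmanalmok' — it skipped the early Andenic changes, so it was borrowed from Ludilu.

borrowed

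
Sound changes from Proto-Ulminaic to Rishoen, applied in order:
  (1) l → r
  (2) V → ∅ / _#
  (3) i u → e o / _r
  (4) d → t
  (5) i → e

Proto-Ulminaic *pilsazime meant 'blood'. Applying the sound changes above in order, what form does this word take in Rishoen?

Rishoen: start from *pilsazime.
  rule 1 (unconditioned shift): pilsazime → pirsazime
  rule 2 (apocope): pirsazime → pirsazim
  rule 3 (pre-rhotic lowering): pirsazim → persazim
  rule 4: no change — persazim
  rule 5 (vowel merger): persazim → persazem
  ⇒ Rishoen persazem

persazem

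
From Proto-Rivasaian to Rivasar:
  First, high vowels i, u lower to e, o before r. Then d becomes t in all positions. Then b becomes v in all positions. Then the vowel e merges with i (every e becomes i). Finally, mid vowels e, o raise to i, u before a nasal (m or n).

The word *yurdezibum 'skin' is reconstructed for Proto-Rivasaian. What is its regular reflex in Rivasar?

Rivasar: *yurdezibum > yordezibum > yortezibum > yortezivum > yortizivum  (by pre-rhotic lowering, unconditioned shift, unconditioned shift, vowel merger)

yortizivum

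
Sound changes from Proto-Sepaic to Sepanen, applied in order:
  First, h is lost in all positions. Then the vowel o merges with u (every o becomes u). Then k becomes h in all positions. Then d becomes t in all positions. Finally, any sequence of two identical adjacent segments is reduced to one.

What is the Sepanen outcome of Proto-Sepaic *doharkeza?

Sepanen: *doharkeza > doarkeza > duarkeza > duarheza > tuarheza  (by h-loss, vowel merger, unconditioned shift, unconditioned shift)

tuarheza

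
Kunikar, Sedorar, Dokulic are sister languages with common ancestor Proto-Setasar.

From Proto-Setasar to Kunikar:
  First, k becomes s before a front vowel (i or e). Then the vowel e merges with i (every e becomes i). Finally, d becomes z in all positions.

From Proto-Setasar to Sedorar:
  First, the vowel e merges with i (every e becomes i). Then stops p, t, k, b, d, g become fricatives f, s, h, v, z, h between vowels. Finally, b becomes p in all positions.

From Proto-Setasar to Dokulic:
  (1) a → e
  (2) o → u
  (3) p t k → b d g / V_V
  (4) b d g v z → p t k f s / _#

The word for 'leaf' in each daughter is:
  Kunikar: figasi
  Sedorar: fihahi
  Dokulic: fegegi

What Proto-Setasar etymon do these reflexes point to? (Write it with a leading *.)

*fegaki

Position 3: Kunikar has g, Sedorar has h, Dokulic has g. Kunikar preserves g here (none of its changes turn any other segment into g), so the proto-segment is *g.
Position 5: Kunikar has s, Sedorar has h, Dokulic has g. Taking the neighbouring segments as reconstructed: Kunikar s could go back to *k or *s; Sedorar h could go back to *k or *g or *h; Dokulic g could go back to *k or *g — the one source consistent with every daughter is *k.
Continuing position by position gives *fegaki; check it forward:
Kunikar: start from *fegaki.
  rule 1 (palatalisation): fegaki → fegasi
  rule 2 (vowel merger): fegasi → figasi
  rule 3: no change — figasi
  ⇒ Kunikar figasi
Sedorar: *fegaki > figaki > fihahi  (by vowel merger, intervocalic lenition)
Dokulic: start from *fegaki.
  rule 1 (vowel merger): fegaki → fegeki
  rule 2: no change — fegeki
  rule 3 (intervocalic voicing): fegeki → fegegi
  rule 4: no change — fegegi
  ⇒ Dokulic fegegi
Only *fegaki yields all of Kunikar figasi, Sedorar fihahi, Dokulic fegegi.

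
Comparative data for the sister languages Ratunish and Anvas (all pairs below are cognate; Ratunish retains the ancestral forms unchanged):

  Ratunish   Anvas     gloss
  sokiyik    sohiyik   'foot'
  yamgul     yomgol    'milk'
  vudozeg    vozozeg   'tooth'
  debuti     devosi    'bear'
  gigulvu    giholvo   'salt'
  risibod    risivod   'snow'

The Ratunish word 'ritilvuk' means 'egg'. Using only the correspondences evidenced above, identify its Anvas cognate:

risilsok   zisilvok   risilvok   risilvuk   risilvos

debuti ~ devosi — Ratunish t corresponds to Anvas s between vowels (before a front vowel).
yamgul ~ yomgol, vudozeg ~ vozozeg — Ratunish u corresponds to Anvas o after a consonant, before a consonant other than r, m, n, p, b, f, v.
Applying these to Ratunish 'ritilvuk':
  ritilvuk → risilvuk   (t→s between vowels (before a front vowel))
  risilvuk → risilvok   (u→o after a consonant, before a consonant other than r, m, n, p, b, f, v)
So the Anvas cognate is 'risilvok'.

risilvok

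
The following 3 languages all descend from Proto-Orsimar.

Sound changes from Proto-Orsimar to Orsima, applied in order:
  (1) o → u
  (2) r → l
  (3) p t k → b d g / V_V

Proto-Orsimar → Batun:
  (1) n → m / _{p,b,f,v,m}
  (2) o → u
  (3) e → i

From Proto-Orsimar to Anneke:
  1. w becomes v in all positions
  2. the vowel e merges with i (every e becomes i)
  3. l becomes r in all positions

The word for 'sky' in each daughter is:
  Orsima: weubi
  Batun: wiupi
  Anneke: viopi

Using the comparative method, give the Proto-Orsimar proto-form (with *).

*weopi

Position 2: Orsima has e, Batun has i, Anneke has i. Orsima preserves e here (none of its changes turn any other segment into e), so the proto-segment is *e.
Position 4: Orsima has b, Batun has p, Anneke has p. Batun preserves p here (none of its changes turn any other segment into p), so the proto-segment is *p.
Continuing position by position gives *weopi; check it forward:
Orsima: *weopi > weupi > weubi  (by vowel merger, intervocalic voicing)
Batun: start from *weopi.
  rule 1: no change — weopi
  rule 2 (vowel merger): weopi → weupi
  rule 3 (vowel merger): weupi → wiupi
  ⇒ Batun wiupi
Anneke: *weopi
  weopi → veopi   [unconditioned shift]
  veopi → viopi   [vowel merger]
  viopi (rule 3 does not apply)
  giving Anneke viopi.
Only *weopi yields all of Orsima weubi, Batun wiupi, Anneke viopi.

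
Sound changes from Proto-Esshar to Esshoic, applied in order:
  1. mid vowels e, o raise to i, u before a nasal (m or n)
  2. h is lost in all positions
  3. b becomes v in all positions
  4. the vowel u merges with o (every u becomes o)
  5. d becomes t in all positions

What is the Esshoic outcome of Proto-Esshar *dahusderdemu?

taostertimo

Esshoic: start from *dahusderdemu.
  rule 1 (pre-nasal raising): dahusderdemu → dahusderdimu
  rule 2 (h-loss): dahusderdimu → dausderdimu
  rule 3: no change — dausderdimu
  rule 4 (vowel merger): dausderdimu → daosderdimo
  rule 5 (unconditioned shift): daosderdimo → taostertimo
  ⇒ Esshoic taostertimo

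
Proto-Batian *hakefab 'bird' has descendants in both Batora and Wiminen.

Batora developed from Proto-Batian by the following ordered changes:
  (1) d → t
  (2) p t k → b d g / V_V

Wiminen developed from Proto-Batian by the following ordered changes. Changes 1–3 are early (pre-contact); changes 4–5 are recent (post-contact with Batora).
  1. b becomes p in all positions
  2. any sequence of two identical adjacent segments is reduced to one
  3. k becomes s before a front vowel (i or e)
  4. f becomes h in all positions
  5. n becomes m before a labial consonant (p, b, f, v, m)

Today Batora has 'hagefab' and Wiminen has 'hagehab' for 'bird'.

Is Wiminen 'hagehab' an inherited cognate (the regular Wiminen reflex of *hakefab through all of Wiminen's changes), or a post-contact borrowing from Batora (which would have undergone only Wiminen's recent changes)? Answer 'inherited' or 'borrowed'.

If inherited, *hakefab would pass through all of Wiminen's changes:
Wiminen: *hakefab > hakefap > hasefap > hasehap  (by unconditioned shift, palatalisation, unconditioned shift)
If borrowed from Batora 'hagefab' after the early changes, it would undergo only the recent ones:
  rule 4 (unconditioned shift): hagefab → hagehab
  rule 5 (nasal place assimilation): no change (hagehab)
  ⇒ as a loan: hagehab
Wiminen 'hagehab' matches the loan outcome 'hagehab', not the inherited 'hasehap' — it skipped the early Wiminen changes, so it was borrowed from Batora.

borrowed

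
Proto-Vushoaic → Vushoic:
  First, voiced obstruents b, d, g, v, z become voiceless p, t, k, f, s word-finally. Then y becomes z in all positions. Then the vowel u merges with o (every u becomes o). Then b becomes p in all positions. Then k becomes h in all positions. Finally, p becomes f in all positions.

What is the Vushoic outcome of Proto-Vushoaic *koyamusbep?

Vushoic: *koyamusbep > kozamusbep > kozamosbep > kozamospep > hozamospep > hozamosfef  (by unconditioned shift, vowel merger, unconditioned shift, unconditioned shift, unconditioned shift)

hozamosfef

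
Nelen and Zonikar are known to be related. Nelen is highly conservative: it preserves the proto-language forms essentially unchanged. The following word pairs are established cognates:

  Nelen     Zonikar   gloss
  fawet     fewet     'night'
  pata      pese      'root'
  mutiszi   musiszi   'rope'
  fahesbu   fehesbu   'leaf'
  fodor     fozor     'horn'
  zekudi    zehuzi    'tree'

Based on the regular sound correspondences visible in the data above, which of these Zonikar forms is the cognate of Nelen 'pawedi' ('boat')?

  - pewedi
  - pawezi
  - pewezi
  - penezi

pewezi

fawet ~ fewet, pata ~ pese — Nelen a corresponds to Zonikar e after a consonant, before a consonant other than r, m, n, p, b, f, v.
zekudi ~ zehuzi — Nelen d corresponds to Zonikar z between vowels (before a front vowel).
Applying these to Nelen 'pawedi':
  pawedi → pewedi   (a→e after a consonant, before a consonant other than r, m, n, p, b, f, v)
  pewedi → pewezi   (d→z between vowels (before a front vowel))
So the Zonikar cognate is 'pewezi'.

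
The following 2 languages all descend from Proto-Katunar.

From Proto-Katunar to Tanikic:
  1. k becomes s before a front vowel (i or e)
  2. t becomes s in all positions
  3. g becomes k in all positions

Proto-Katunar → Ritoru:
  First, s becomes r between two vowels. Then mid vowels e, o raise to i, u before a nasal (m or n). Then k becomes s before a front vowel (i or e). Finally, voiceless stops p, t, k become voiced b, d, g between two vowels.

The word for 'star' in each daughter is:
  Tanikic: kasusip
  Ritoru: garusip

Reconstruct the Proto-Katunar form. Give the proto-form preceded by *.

*gasukip

Position 3: Tanikic has s, Ritoru has r. Taking the neighbouring segments as reconstructed: Tanikic s could go back to *t or *s; Ritoru r could go back to *s or *r — the one source consistent with every daughter is *s.
Position 1: Tanikic has k, Ritoru has g. Taking the neighbouring segments as reconstructed: Tanikic k could go back to *k or *g; Ritoru g can only go back to *g — the one source consistent with every daughter is *g.
Continuing position by position gives *gasukip; check it forward:
Tanikic: *gasukip
  gasukip → gasusip   [palatalisation]
  gasusip (rule 2 does not apply)
  gasusip → kasusip   [unconditioned shift]
  giving Tanikic kasusip.
Ritoru: *gasukip
  gasukip → garukip   [rhotacism]
  garukip (rule 2 does not apply)
  garukip → garusip   [palatalisation]
  garusip (rule 4 does not apply)
  giving Ritoru garusip.
Only *gasukip yields all of Tanikic kasusip, Ritoru garusip.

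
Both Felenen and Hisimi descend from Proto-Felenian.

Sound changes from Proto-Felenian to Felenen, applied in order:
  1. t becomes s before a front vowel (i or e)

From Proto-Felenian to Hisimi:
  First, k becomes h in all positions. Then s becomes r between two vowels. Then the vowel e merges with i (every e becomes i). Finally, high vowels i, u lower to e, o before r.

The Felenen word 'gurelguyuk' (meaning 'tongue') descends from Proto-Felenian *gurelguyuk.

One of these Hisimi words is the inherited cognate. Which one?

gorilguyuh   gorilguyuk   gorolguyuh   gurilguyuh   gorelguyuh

Hisimi: *gurelguyuk > gurelguyuh > gurilguyuh > gorilguyuh  (by unconditioned shift, vowel merger, pre-rhotic lowering)
Only 'gorilguyuh' matches the regular Hisimi development of *gurelguyuk.

gorilguyuh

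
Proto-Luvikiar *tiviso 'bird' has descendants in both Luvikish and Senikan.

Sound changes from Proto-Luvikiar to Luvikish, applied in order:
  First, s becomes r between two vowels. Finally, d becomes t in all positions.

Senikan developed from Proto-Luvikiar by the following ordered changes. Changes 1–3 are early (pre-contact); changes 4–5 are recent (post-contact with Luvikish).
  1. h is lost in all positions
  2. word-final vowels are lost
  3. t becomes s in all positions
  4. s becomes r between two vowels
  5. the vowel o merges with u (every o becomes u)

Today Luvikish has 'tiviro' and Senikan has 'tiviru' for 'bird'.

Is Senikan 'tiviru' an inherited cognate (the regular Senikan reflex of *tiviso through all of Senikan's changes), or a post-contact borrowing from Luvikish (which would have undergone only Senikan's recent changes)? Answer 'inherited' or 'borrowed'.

If inherited, *tiviso would pass through all of Senikan's changes:
Senikan: *tiviso > tivis > sivis  (by apocope, unconditioned shift)
If borrowed from Luvikish 'tiviro' after the early changes, it would undergo only the recent ones:
  rule 4 (rhotacism): no change (tiviro)
  rule 5 (vowel merger): tiviro → tiviru
  ⇒ as a loan: tiviru
Senikan 'tiviru' matches the loan outcome 'tiviru', not the inherited 'sivis' — it skipped the early Senikan changes, so it was borrowed from Luvikish.

borrowed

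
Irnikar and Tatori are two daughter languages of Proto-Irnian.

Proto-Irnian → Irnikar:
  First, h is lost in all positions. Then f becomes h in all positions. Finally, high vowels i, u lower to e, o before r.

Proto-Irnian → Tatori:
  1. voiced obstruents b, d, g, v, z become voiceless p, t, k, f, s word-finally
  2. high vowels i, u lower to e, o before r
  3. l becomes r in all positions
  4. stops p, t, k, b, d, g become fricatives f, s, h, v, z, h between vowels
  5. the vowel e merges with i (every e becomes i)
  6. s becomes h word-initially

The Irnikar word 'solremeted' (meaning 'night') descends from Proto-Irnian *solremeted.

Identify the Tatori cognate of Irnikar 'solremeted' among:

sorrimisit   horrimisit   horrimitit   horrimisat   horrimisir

horrimisit

Tatori: *solremeted > solremetet > sorremetet > sorremeset > sorrimisit > horrimisit  (by final devoicing, unconditioned shift, intervocalic lenition, vowel merger, debuccalisation)
The other candidates each miss or misapply at least one Tatori change.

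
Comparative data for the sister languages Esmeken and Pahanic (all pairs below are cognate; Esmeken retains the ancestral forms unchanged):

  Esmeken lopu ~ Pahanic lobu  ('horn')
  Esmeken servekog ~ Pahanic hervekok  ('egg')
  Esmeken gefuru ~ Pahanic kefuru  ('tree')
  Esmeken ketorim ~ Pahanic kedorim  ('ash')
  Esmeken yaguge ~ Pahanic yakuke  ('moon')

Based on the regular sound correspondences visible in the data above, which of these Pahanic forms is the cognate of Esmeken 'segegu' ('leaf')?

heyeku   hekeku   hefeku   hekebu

hekeku

servekog ~ hervekok — Esmeken s corresponds to Pahanic h word-initially before a front vowel.
yaguge ~ yakuke — Esmeken g corresponds to Pahanic k between vowels (before a front vowel).
yaguge ~ yakuke — Esmeken g corresponds to Pahanic k between vowels (before a back vowel).
Applying these to Esmeken 'segegu':
  segegu → hegegu   (s→h word-initially before a front vowel)
  hegegu → hekegu   (g→k between vowels (before a front vowel))
  hekegu → hekeku   (g→k between vowels (before a back vowel))
So the Pahanic cognate is 'hekeku'.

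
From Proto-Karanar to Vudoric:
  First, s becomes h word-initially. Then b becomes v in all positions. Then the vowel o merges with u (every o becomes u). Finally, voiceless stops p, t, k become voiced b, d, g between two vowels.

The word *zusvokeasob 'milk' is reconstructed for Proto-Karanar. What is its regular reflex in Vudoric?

zusvugeasuv

Vudoric: *zusvokeasob
  zusvokeasob (rule 1 does not apply)
  zusvokeasob → zusvokeasov   [unconditioned shift]
  zusvokeasov → zusvukeasuv   [vowel merger]
  zusvukeasuv → zusvugeasuv   [intervocalic voicing]
  giving Vudoric zusvugeasuv.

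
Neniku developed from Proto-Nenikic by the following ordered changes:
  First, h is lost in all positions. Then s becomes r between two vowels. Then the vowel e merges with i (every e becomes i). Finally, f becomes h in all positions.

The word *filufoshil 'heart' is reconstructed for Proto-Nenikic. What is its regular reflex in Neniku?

hiluhoril

Neniku: *filufoshil > filufosil > filuforil > hiluhoril  (by h-loss, rhotacism, unconditioned shift)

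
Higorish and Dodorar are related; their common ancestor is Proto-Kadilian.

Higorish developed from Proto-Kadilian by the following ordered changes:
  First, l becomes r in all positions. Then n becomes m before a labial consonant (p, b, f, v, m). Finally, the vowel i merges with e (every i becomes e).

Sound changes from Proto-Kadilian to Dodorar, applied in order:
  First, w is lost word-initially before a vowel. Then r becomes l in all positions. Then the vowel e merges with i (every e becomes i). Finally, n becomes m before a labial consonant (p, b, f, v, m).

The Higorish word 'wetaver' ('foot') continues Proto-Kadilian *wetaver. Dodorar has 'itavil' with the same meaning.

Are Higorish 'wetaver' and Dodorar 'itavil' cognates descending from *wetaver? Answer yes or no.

yes

Derive the expected Dodorar reflex of *wetaver:
Dodorar: start from *wetaver.
  rule 1 (glide loss): wetaver → etaver
  rule 2 (unconditioned shift): etaver → etavel
  rule 3 (vowel merger): etavel → itavil
  rule 4: no change — itavil
  ⇒ Dodorar itavil
Dodorar 'itavil' matches the regular reflex exactly, so the pair is cognate.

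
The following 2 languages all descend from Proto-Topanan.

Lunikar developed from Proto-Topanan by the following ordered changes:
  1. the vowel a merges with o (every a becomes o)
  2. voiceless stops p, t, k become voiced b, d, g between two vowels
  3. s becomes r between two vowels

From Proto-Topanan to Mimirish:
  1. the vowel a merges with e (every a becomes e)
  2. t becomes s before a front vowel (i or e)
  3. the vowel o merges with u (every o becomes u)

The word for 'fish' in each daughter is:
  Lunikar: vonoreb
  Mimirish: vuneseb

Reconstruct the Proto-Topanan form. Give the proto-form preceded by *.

Position 2: Lunikar has o, Mimirish has u. Taking the neighbouring segments as reconstructed: Lunikar o could go back to *a or *o; Mimirish u could go back to *o or *u — the one source consistent with every daughter is *o.
Position 4: Lunikar has o, Mimirish has e. Taking the neighbouring segments as reconstructed: Lunikar o could go back to *a or *o; Mimirish e could go back to *a or *e — the one source consistent with every daughter is *a.
Position 5: Lunikar has r, Mimirish has s. Taking the neighbouring segments as reconstructed: Lunikar r could go back to *s or *r; Mimirish s could go back to *t or *s — the one source consistent with every daughter is *s.
Continuing position by position gives *vonaseb; check it forward:
Lunikar: start from *vonaseb.
  rule 1 (vowel merger): vonaseb → vonoseb
  rule 2: no change — vonoseb
  rule 3 (rhotacism): vonoseb → vonoreb
  ⇒ Lunikar vonoreb
Mimirish: *vonaseb > voneseb > vuneseb  (by vowel merger, vowel merger)
*vonaseb is the unique common source.

*vonaseb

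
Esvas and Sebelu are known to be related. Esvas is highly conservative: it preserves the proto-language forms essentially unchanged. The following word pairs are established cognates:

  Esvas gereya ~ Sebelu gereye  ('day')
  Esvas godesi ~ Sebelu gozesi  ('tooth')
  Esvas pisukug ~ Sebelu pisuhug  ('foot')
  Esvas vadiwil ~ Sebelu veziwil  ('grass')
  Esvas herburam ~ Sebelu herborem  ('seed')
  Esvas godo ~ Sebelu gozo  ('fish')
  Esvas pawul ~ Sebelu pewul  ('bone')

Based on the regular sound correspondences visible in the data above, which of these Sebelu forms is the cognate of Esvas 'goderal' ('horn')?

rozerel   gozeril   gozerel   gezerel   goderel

gozerel

godesi ~ gozesi — Esvas d corresponds to Sebelu z between vowels (before a front vowel).
vadiwil ~ veziwil, pawul ~ pewul — Esvas a corresponds to Sebelu e after a consonant, before a consonant other than r, m, n, p, b, f, v.
Applying these to Esvas 'goderal':
  goderal → gozeral   (d→z between vowels (before a front vowel))
  gozeral → gozerel   (a→e after a consonant, before a consonant other than r, m, n, p, b, f, v)
So the Sebelu cognate is 'gozerel'.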